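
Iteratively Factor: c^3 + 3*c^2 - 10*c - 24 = (c - 3)*(c^2 + 6*c + 8) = (c - 3)*(c + 2)*(c + 4)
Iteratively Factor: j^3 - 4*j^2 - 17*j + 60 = (j - 3)*(j^2 - j - 20) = (j - 3)*(j + 4)*(j - 5)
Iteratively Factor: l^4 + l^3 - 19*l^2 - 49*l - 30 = (l + 3)*(l^3 - 2*l^2 - 13*l - 10) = (l + 2)*(l + 3)*(l^2 - 4*l - 5) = (l + 1)*(l + 2)*(l + 3)*(l - 5)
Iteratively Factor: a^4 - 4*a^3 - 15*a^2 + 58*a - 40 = (a - 5)*(a^3 + a^2 - 10*a + 8) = (a - 5)*(a - 2)*(a^2 + 3*a - 4) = (a - 5)*(a - 2)*(a + 4)*(a - 1)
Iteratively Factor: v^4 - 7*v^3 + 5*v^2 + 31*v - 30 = (v - 1)*(v^3 - 6*v^2 - v + 30) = (v - 5)*(v - 1)*(v^2 - v - 6) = (v - 5)*(v - 1)*(v + 2)*(v - 3)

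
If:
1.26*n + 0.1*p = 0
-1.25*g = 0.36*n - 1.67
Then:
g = 0.0228571428571429*p + 1.336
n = -0.0793650793650794*p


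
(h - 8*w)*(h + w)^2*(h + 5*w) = h^4 - h^3*w - 45*h^2*w^2 - 83*h*w^3 - 40*w^4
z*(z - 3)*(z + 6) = z^3 + 3*z^2 - 18*z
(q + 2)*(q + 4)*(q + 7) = q^3 + 13*q^2 + 50*q + 56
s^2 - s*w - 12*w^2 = (s - 4*w)*(s + 3*w)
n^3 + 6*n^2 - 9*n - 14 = (n - 2)*(n + 1)*(n + 7)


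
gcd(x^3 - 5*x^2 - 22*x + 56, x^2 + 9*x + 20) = x + 4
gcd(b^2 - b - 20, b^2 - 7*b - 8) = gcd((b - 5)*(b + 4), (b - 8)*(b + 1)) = 1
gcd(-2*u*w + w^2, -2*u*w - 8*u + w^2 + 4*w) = 2*u - w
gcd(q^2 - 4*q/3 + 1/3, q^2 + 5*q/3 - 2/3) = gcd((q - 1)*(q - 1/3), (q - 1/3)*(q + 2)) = q - 1/3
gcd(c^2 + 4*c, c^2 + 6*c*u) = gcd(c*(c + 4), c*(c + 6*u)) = c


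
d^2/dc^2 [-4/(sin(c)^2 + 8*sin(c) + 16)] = 8*(2*sin(c)^2 - 4*sin(c) - 3)/(sin(c) + 4)^4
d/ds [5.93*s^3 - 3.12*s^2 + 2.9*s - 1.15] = 17.79*s^2 - 6.24*s + 2.9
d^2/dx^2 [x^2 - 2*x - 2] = 2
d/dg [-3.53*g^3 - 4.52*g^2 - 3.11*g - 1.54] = -10.59*g^2 - 9.04*g - 3.11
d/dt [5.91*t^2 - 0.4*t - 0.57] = 11.82*t - 0.4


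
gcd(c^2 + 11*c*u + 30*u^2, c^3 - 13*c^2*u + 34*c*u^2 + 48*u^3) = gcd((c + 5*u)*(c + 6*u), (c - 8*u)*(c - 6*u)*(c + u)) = 1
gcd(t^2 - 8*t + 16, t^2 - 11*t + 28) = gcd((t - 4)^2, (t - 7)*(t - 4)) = t - 4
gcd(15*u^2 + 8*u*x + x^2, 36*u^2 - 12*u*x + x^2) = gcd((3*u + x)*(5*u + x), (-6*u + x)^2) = 1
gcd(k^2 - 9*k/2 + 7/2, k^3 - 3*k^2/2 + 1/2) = k - 1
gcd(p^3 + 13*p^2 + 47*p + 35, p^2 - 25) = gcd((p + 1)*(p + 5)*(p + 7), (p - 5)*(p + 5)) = p + 5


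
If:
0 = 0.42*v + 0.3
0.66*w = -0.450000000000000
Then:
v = -0.71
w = -0.68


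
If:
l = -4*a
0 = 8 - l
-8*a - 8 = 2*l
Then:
No Solution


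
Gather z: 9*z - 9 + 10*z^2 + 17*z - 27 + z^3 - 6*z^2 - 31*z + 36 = z^3 + 4*z^2 - 5*z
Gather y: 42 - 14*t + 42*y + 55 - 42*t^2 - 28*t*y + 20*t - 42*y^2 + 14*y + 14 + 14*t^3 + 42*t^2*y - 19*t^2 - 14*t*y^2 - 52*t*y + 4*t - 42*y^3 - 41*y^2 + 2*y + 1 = 14*t^3 - 61*t^2 + 10*t - 42*y^3 + y^2*(-14*t - 83) + y*(42*t^2 - 80*t + 58) + 112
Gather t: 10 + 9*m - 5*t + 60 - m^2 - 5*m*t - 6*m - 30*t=-m^2 + 3*m + t*(-5*m - 35) + 70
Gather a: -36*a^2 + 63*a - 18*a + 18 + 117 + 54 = -36*a^2 + 45*a + 189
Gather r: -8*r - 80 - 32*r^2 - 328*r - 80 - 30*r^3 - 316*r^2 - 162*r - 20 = -30*r^3 - 348*r^2 - 498*r - 180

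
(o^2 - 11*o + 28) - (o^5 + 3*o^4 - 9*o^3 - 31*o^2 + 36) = -o^5 - 3*o^4 + 9*o^3 + 32*o^2 - 11*o - 8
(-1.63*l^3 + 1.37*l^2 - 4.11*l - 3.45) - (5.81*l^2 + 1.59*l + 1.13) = -1.63*l^3 - 4.44*l^2 - 5.7*l - 4.58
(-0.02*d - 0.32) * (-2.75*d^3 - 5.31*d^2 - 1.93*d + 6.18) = 0.055*d^4 + 0.9862*d^3 + 1.7378*d^2 + 0.494*d - 1.9776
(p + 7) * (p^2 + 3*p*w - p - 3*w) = p^3 + 3*p^2*w + 6*p^2 + 18*p*w - 7*p - 21*w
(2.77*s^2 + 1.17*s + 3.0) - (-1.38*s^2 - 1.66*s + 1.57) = 4.15*s^2 + 2.83*s + 1.43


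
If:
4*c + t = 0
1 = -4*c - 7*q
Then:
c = -t/4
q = t/7 - 1/7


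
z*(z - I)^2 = z^3 - 2*I*z^2 - z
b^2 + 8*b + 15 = (b + 3)*(b + 5)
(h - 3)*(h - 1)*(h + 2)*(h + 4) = h^4 + 2*h^3 - 13*h^2 - 14*h + 24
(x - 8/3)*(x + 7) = x^2 + 13*x/3 - 56/3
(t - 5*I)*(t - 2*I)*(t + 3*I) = t^3 - 4*I*t^2 + 11*t - 30*I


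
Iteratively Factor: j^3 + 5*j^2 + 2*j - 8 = (j - 1)*(j^2 + 6*j + 8) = (j - 1)*(j + 2)*(j + 4)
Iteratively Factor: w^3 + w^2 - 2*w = (w)*(w^2 + w - 2) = w*(w - 1)*(w + 2)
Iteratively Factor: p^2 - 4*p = (p)*(p - 4)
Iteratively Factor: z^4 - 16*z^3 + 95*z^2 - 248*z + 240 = (z - 5)*(z^3 - 11*z^2 + 40*z - 48) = (z - 5)*(z - 4)*(z^2 - 7*z + 12) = (z - 5)*(z - 4)^2*(z - 3)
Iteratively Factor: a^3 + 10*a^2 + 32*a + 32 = (a + 2)*(a^2 + 8*a + 16) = (a + 2)*(a + 4)*(a + 4)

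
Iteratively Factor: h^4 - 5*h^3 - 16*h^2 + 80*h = (h)*(h^3 - 5*h^2 - 16*h + 80) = h*(h - 5)*(h^2 - 16) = h*(h - 5)*(h + 4)*(h - 4)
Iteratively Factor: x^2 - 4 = (x + 2)*(x - 2)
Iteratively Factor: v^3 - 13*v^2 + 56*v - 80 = (v - 4)*(v^2 - 9*v + 20) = (v - 4)^2*(v - 5)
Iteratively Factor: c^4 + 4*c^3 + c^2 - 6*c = (c - 1)*(c^3 + 5*c^2 + 6*c) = c*(c - 1)*(c^2 + 5*c + 6) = c*(c - 1)*(c + 3)*(c + 2)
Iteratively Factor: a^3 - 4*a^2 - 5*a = (a + 1)*(a^2 - 5*a) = a*(a + 1)*(a - 5)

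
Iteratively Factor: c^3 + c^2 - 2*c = (c - 1)*(c^2 + 2*c) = (c - 1)*(c + 2)*(c)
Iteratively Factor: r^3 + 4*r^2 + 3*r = (r)*(r^2 + 4*r + 3) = r*(r + 3)*(r + 1)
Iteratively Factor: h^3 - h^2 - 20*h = (h - 5)*(h^2 + 4*h) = h*(h - 5)*(h + 4)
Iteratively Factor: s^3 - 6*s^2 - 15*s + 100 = (s + 4)*(s^2 - 10*s + 25) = (s - 5)*(s + 4)*(s - 5)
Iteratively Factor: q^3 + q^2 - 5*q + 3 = (q - 1)*(q^2 + 2*q - 3) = (q - 1)*(q + 3)*(q - 1)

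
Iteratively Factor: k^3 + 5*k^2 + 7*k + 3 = (k + 1)*(k^2 + 4*k + 3) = (k + 1)*(k + 3)*(k + 1)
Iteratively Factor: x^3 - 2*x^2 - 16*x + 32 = (x - 2)*(x^2 - 16) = (x - 2)*(x + 4)*(x - 4)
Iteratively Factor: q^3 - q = (q - 1)*(q^2 + q) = q*(q - 1)*(q + 1)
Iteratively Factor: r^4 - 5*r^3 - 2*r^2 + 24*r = (r - 4)*(r^3 - r^2 - 6*r) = r*(r - 4)*(r^2 - r - 6) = r*(r - 4)*(r + 2)*(r - 3)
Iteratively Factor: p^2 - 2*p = (p)*(p - 2)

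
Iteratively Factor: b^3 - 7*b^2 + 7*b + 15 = (b - 3)*(b^2 - 4*b - 5) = (b - 5)*(b - 3)*(b + 1)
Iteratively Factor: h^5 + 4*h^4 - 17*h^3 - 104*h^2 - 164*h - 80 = (h + 1)*(h^4 + 3*h^3 - 20*h^2 - 84*h - 80) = (h + 1)*(h + 2)*(h^3 + h^2 - 22*h - 40) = (h - 5)*(h + 1)*(h + 2)*(h^2 + 6*h + 8) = (h - 5)*(h + 1)*(h + 2)*(h + 4)*(h + 2)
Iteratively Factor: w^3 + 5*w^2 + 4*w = (w + 4)*(w^2 + w) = w*(w + 4)*(w + 1)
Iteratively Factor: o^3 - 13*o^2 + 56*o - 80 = (o - 4)*(o^2 - 9*o + 20) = (o - 4)^2*(o - 5)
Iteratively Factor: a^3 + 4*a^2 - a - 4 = (a + 1)*(a^2 + 3*a - 4) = (a + 1)*(a + 4)*(a - 1)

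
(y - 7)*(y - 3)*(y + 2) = y^3 - 8*y^2 + y + 42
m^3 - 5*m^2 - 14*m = m*(m - 7)*(m + 2)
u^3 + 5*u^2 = u^2*(u + 5)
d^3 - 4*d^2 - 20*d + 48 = (d - 6)*(d - 2)*(d + 4)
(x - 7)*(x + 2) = x^2 - 5*x - 14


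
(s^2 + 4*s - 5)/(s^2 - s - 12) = (-s^2 - 4*s + 5)/(-s^2 + s + 12)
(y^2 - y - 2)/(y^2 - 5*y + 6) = (y + 1)/(y - 3)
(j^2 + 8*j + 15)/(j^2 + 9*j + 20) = (j + 3)/(j + 4)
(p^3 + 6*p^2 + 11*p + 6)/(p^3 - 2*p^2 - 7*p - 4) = (p^2 + 5*p + 6)/(p^2 - 3*p - 4)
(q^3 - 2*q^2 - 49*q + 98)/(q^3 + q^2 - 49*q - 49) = (q - 2)/(q + 1)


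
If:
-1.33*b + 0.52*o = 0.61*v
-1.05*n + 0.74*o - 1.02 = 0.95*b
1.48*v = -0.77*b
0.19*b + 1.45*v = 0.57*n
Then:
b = 0.67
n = -0.66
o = 1.30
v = -0.35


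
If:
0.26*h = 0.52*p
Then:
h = 2.0*p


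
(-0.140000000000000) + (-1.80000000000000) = -1.94000000000000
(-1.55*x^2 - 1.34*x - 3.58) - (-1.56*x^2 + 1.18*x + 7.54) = 0.01*x^2 - 2.52*x - 11.12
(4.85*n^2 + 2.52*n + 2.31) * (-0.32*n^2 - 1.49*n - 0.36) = -1.552*n^4 - 8.0329*n^3 - 6.24*n^2 - 4.3491*n - 0.8316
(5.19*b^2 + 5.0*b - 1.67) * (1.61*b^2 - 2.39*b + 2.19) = 8.3559*b^4 - 4.3541*b^3 - 3.2726*b^2 + 14.9413*b - 3.6573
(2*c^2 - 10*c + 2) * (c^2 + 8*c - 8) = 2*c^4 + 6*c^3 - 94*c^2 + 96*c - 16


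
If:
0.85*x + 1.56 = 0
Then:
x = -1.84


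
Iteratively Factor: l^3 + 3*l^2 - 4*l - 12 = (l + 3)*(l^2 - 4) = (l + 2)*(l + 3)*(l - 2)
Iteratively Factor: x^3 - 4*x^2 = (x)*(x^2 - 4*x) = x*(x - 4)*(x)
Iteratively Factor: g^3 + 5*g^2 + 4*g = (g + 1)*(g^2 + 4*g) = g*(g + 1)*(g + 4)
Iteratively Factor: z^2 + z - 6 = (z - 2)*(z + 3)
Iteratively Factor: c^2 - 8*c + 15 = (c - 3)*(c - 5)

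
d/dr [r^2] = 2*r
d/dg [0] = 0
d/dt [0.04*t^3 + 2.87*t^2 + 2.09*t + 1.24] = 0.12*t^2 + 5.74*t + 2.09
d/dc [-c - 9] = -1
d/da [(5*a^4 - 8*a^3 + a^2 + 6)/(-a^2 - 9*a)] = (-10*a^5 - 127*a^4 + 144*a^3 - 9*a^2 + 12*a + 54)/(a^2*(a^2 + 18*a + 81))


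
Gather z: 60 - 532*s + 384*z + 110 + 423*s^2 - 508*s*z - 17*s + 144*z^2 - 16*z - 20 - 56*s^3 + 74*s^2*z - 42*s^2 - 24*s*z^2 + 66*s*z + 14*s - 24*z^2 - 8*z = -56*s^3 + 381*s^2 - 535*s + z^2*(120 - 24*s) + z*(74*s^2 - 442*s + 360) + 150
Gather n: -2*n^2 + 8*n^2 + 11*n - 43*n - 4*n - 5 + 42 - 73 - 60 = 6*n^2 - 36*n - 96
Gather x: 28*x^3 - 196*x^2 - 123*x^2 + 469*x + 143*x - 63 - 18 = 28*x^3 - 319*x^2 + 612*x - 81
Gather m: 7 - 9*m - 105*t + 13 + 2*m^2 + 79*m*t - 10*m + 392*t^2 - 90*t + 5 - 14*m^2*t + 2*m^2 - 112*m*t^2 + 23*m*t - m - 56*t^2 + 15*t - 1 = m^2*(4 - 14*t) + m*(-112*t^2 + 102*t - 20) + 336*t^2 - 180*t + 24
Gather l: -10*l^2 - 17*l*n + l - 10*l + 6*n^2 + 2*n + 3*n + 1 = -10*l^2 + l*(-17*n - 9) + 6*n^2 + 5*n + 1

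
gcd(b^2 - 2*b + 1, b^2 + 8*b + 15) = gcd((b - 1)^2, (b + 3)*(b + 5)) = 1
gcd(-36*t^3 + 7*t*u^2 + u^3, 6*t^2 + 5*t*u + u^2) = 3*t + u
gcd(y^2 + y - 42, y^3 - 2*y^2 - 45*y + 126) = y^2 + y - 42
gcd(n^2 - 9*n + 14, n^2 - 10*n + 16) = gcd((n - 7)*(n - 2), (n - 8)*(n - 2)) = n - 2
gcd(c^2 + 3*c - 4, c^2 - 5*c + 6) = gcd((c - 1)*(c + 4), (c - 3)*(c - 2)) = 1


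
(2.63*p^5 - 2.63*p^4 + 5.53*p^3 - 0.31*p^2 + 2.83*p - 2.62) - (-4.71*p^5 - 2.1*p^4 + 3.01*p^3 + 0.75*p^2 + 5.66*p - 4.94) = 7.34*p^5 - 0.53*p^4 + 2.52*p^3 - 1.06*p^2 - 2.83*p + 2.32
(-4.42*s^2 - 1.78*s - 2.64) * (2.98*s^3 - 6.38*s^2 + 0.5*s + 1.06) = -13.1716*s^5 + 22.8952*s^4 + 1.2792*s^3 + 11.268*s^2 - 3.2068*s - 2.7984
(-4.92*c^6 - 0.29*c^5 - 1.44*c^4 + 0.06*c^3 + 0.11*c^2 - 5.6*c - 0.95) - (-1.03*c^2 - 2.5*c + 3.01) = -4.92*c^6 - 0.29*c^5 - 1.44*c^4 + 0.06*c^3 + 1.14*c^2 - 3.1*c - 3.96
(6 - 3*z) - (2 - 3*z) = 4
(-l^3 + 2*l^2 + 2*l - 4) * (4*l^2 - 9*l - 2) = -4*l^5 + 17*l^4 - 8*l^3 - 38*l^2 + 32*l + 8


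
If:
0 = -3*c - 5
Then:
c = -5/3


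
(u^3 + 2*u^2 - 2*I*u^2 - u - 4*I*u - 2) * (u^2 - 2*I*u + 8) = u^5 + 2*u^4 - 4*I*u^4 + 3*u^3 - 8*I*u^3 + 6*u^2 - 14*I*u^2 - 8*u - 28*I*u - 16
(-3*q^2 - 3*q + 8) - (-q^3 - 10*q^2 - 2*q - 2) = q^3 + 7*q^2 - q + 10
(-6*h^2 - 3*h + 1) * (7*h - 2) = -42*h^3 - 9*h^2 + 13*h - 2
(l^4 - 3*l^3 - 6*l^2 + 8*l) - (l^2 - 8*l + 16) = l^4 - 3*l^3 - 7*l^2 + 16*l - 16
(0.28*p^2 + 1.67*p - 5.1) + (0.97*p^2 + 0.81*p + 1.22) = 1.25*p^2 + 2.48*p - 3.88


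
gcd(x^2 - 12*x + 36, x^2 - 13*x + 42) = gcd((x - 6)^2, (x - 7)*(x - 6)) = x - 6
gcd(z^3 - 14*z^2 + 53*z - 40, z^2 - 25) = z - 5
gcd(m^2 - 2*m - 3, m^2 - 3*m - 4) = m + 1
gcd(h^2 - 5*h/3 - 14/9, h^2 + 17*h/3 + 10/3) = h + 2/3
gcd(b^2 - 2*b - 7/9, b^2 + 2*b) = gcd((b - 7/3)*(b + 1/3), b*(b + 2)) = 1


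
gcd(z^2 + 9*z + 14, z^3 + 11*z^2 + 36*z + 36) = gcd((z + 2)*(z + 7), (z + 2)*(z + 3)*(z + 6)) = z + 2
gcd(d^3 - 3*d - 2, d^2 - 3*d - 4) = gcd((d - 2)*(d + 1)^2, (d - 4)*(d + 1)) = d + 1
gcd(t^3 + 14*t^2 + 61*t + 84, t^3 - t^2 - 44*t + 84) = t + 7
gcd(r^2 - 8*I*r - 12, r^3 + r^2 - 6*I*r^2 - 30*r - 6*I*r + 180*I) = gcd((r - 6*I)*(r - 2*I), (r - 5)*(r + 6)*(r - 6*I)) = r - 6*I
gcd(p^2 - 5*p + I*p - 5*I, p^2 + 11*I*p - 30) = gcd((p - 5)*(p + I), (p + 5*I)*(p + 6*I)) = 1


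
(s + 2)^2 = s^2 + 4*s + 4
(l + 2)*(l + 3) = l^2 + 5*l + 6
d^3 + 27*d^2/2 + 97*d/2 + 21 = (d + 1/2)*(d + 6)*(d + 7)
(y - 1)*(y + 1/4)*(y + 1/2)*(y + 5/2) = y^4 + 9*y^3/4 - 5*y^2/4 - 27*y/16 - 5/16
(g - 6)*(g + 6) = g^2 - 36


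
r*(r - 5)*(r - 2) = r^3 - 7*r^2 + 10*r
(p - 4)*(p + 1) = p^2 - 3*p - 4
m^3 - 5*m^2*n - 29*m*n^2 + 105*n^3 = (m - 7*n)*(m - 3*n)*(m + 5*n)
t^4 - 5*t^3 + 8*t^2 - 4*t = t*(t - 2)^2*(t - 1)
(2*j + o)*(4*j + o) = 8*j^2 + 6*j*o + o^2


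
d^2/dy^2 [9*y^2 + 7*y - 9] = 18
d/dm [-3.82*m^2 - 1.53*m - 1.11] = -7.64*m - 1.53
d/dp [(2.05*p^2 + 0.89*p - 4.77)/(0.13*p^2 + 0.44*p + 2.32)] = (0.7863*p^2 + 10.7522*p + 4.1636)/(0.0169*p^4 + 0.1144*p^3 + 0.7968*p^2 + 2.0416*p + 5.3824)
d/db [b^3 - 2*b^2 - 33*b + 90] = 3*b^2 - 4*b - 33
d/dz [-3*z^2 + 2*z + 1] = 2 - 6*z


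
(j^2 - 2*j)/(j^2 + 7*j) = (j - 2)/(j + 7)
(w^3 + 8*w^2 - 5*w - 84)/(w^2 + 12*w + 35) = (w^2 + w - 12)/(w + 5)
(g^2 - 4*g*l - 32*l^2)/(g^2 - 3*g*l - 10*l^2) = (-g^2 + 4*g*l + 32*l^2)/(-g^2 + 3*g*l + 10*l^2)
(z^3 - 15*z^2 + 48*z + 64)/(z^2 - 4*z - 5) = (z^2 - 16*z + 64)/(z - 5)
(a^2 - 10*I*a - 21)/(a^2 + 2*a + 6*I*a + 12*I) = (a^2 - 10*I*a - 21)/(a^2 + a*(2 + 6*I) + 12*I)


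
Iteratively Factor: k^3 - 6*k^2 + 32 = (k + 2)*(k^2 - 8*k + 16) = (k - 4)*(k + 2)*(k - 4)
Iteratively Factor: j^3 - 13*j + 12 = (j - 1)*(j^2 + j - 12) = (j - 1)*(j + 4)*(j - 3)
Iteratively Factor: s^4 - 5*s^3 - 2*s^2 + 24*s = (s)*(s^3 - 5*s^2 - 2*s + 24) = s*(s - 3)*(s^2 - 2*s - 8) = s*(s - 4)*(s - 3)*(s + 2)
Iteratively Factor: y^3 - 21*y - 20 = (y + 4)*(y^2 - 4*y - 5) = (y + 1)*(y + 4)*(y - 5)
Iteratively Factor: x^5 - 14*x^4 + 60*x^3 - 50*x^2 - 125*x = (x)*(x^4 - 14*x^3 + 60*x^2 - 50*x - 125) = x*(x - 5)*(x^3 - 9*x^2 + 15*x + 25) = x*(x - 5)^2*(x^2 - 4*x - 5) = x*(x - 5)^2*(x + 1)*(x - 5)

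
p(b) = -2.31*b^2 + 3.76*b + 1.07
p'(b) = 3.76 - 4.62*b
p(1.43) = 1.72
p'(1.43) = -2.85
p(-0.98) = -4.83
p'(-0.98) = 8.29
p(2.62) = -4.94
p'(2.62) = -8.34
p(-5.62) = -93.02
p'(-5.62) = 29.72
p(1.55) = 1.35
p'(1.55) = -3.40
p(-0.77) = -3.19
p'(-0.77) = 7.32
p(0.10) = 1.42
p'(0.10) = 3.30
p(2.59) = -4.69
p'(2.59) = -8.21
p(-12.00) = -376.69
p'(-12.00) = 59.20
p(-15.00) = -575.08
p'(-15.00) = 73.06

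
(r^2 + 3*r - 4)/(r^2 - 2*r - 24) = (r - 1)/(r - 6)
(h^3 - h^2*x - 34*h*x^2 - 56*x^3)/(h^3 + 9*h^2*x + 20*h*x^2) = (h^2 - 5*h*x - 14*x^2)/(h*(h + 5*x))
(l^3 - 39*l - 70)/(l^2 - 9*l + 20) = (l^3 - 39*l - 70)/(l^2 - 9*l + 20)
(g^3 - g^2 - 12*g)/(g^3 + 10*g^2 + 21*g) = (g - 4)/(g + 7)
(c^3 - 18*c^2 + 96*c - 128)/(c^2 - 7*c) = (c^3 - 18*c^2 + 96*c - 128)/(c*(c - 7))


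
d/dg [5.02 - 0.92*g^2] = -1.84*g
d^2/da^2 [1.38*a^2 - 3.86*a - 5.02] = 2.76000000000000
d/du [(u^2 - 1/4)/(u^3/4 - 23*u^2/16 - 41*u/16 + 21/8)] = 4*(-16*u^4 - 152*u^2 + 290*u - 41)/(16*u^6 - 184*u^5 + 201*u^4 + 2222*u^3 - 251*u^2 - 3444*u + 1764)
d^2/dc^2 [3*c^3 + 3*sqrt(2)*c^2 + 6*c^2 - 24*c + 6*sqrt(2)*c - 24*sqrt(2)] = 18*c + 6*sqrt(2) + 12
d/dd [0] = 0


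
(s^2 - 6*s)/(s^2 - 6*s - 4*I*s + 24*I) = s/(s - 4*I)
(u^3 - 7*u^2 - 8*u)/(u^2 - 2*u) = (u^2 - 7*u - 8)/(u - 2)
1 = 1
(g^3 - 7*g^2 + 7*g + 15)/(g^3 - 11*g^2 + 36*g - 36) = (g^2 - 4*g - 5)/(g^2 - 8*g + 12)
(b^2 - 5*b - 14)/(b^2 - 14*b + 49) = (b + 2)/(b - 7)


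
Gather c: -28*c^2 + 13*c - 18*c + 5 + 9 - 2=-28*c^2 - 5*c + 12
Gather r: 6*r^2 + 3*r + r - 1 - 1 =6*r^2 + 4*r - 2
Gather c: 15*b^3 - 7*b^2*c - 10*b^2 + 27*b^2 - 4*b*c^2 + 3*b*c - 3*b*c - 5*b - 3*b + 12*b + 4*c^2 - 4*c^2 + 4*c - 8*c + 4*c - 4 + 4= 15*b^3 - 7*b^2*c + 17*b^2 - 4*b*c^2 + 4*b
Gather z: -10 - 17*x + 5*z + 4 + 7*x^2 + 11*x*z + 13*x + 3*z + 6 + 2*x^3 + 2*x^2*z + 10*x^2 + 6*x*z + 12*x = 2*x^3 + 17*x^2 + 8*x + z*(2*x^2 + 17*x + 8)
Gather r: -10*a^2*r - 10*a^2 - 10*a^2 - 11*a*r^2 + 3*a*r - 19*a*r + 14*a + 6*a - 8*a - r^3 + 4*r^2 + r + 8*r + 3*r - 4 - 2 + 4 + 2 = -20*a^2 + 12*a - r^3 + r^2*(4 - 11*a) + r*(-10*a^2 - 16*a + 12)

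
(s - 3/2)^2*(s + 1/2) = s^3 - 5*s^2/2 + 3*s/4 + 9/8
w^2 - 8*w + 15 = (w - 5)*(w - 3)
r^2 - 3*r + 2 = (r - 2)*(r - 1)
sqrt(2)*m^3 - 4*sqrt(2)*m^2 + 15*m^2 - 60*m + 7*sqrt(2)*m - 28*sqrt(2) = (m - 4)*(m + 7*sqrt(2))*(sqrt(2)*m + 1)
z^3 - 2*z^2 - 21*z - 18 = (z - 6)*(z + 1)*(z + 3)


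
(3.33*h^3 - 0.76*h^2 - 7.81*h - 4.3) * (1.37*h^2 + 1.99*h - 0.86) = 4.5621*h^5 + 5.5855*h^4 - 15.0759*h^3 - 20.7793*h^2 - 1.8404*h + 3.698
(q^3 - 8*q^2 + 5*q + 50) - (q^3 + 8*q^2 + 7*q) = -16*q^2 - 2*q + 50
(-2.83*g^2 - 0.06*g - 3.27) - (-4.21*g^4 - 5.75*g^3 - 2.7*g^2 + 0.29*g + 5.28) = 4.21*g^4 + 5.75*g^3 - 0.13*g^2 - 0.35*g - 8.55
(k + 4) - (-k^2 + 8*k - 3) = k^2 - 7*k + 7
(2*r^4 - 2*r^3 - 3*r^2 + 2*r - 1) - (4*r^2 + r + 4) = 2*r^4 - 2*r^3 - 7*r^2 + r - 5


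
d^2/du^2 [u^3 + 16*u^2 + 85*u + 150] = 6*u + 32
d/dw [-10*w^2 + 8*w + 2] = 8 - 20*w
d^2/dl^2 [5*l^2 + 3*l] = 10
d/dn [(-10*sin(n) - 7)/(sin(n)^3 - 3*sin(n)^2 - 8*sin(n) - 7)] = (20*sin(n)^3 - 9*sin(n)^2 - 42*sin(n) + 14)*cos(n)/(sin(n)^3 - 3*sin(n)^2 - 8*sin(n) - 7)^2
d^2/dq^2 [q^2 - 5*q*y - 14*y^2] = 2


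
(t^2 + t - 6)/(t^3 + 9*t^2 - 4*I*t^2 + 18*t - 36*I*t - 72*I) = (t - 2)/(t^2 + t*(6 - 4*I) - 24*I)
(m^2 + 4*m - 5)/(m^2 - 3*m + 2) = (m + 5)/(m - 2)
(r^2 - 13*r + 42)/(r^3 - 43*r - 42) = (r - 6)/(r^2 + 7*r + 6)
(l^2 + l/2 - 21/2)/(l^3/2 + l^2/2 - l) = (2*l^2 + l - 21)/(l*(l^2 + l - 2))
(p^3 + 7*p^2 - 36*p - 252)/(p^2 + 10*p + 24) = (p^2 + p - 42)/(p + 4)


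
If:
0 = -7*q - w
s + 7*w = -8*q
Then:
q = -w/7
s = -41*w/7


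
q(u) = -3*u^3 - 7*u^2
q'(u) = -9*u^2 - 14*u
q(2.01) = -52.64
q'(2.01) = -64.50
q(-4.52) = 134.02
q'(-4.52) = -120.59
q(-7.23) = 767.89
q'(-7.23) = -369.24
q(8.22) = -2139.22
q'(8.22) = -723.20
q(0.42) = -1.46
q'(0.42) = -7.47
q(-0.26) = -0.42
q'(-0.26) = 3.03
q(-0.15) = -0.15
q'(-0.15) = 1.90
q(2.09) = -57.96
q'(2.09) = -68.57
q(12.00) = -6192.00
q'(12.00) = -1464.00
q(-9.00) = 1620.00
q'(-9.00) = -603.00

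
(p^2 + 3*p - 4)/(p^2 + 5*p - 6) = (p + 4)/(p + 6)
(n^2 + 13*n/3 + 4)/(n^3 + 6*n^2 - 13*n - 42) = (n^2 + 13*n/3 + 4)/(n^3 + 6*n^2 - 13*n - 42)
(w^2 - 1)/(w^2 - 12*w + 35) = (w^2 - 1)/(w^2 - 12*w + 35)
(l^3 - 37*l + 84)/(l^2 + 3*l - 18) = (l^2 + 3*l - 28)/(l + 6)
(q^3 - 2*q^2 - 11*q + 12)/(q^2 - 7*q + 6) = (q^2 - q - 12)/(q - 6)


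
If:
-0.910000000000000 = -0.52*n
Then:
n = 1.75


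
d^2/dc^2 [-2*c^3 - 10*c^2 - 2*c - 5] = -12*c - 20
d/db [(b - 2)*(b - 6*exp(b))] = b - (b - 2)*(6*exp(b) - 1) - 6*exp(b)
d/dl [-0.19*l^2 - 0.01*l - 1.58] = -0.38*l - 0.01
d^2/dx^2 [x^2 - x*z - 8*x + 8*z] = 2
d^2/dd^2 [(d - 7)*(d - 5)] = 2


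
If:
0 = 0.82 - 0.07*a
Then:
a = 11.71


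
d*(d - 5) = d^2 - 5*d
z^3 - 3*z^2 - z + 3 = (z - 3)*(z - 1)*(z + 1)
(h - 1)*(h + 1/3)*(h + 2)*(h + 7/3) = h^4 + 11*h^3/3 + 13*h^2/9 - 41*h/9 - 14/9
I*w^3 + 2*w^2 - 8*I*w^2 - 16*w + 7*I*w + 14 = (w - 7)*(w - 2*I)*(I*w - I)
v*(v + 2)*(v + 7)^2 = v^4 + 16*v^3 + 77*v^2 + 98*v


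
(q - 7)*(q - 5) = q^2 - 12*q + 35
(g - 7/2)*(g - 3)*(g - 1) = g^3 - 15*g^2/2 + 17*g - 21/2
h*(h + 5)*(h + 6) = h^3 + 11*h^2 + 30*h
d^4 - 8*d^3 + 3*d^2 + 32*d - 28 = (d - 7)*(d - 2)*(d - 1)*(d + 2)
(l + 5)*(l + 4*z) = l^2 + 4*l*z + 5*l + 20*z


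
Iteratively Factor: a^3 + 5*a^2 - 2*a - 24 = (a - 2)*(a^2 + 7*a + 12) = (a - 2)*(a + 4)*(a + 3)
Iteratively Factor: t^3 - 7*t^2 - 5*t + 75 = (t - 5)*(t^2 - 2*t - 15) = (t - 5)^2*(t + 3)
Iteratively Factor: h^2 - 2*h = (h - 2)*(h)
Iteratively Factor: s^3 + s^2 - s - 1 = (s + 1)*(s^2 - 1) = (s - 1)*(s + 1)*(s + 1)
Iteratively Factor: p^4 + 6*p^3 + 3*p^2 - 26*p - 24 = (p + 3)*(p^3 + 3*p^2 - 6*p - 8) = (p + 1)*(p + 3)*(p^2 + 2*p - 8) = (p + 1)*(p + 3)*(p + 4)*(p - 2)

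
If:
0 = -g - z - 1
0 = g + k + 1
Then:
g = -z - 1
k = z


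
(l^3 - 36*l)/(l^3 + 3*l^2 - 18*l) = (l - 6)/(l - 3)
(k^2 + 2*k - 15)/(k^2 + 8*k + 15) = (k - 3)/(k + 3)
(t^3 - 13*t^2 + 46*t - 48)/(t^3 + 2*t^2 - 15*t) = (t^2 - 10*t + 16)/(t*(t + 5))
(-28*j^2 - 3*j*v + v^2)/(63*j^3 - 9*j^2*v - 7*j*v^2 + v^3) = (4*j + v)/(-9*j^2 + v^2)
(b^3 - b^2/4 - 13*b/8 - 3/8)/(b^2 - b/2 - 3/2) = b + 1/4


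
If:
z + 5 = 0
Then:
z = -5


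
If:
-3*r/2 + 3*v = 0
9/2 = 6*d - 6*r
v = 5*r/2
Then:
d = 3/4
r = 0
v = 0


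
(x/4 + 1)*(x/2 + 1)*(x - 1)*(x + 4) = x^4/8 + 9*x^3/8 + 11*x^2/4 - 4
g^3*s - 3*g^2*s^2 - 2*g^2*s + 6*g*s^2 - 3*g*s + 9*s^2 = (g - 3)*(g - 3*s)*(g*s + s)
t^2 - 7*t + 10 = (t - 5)*(t - 2)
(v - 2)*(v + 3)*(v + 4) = v^3 + 5*v^2 - 2*v - 24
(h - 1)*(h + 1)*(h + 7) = h^3 + 7*h^2 - h - 7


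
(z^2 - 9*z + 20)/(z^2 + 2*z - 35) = (z - 4)/(z + 7)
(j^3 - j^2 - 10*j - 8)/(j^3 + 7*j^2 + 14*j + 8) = (j - 4)/(j + 4)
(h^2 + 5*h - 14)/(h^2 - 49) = (h - 2)/(h - 7)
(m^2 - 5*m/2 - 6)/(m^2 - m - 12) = (m + 3/2)/(m + 3)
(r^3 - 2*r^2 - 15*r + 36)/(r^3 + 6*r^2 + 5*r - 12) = (r^2 - 6*r + 9)/(r^2 + 2*r - 3)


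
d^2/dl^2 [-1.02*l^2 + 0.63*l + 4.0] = -2.04000000000000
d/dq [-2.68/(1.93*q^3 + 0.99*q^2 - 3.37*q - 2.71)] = (15.5172*q^2 + 5.3064*q - 9.0316)/(1.93*q^3 + 0.99*q^2 - 3.37*q - 2.71)^2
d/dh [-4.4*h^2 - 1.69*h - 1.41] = -8.8*h - 1.69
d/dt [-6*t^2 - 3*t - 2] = -12*t - 3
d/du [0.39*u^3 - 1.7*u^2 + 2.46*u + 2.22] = 1.17*u^2 - 3.4*u + 2.46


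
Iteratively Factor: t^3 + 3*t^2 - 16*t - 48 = (t + 3)*(t^2 - 16) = (t - 4)*(t + 3)*(t + 4)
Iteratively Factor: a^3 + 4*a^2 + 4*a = (a + 2)*(a^2 + 2*a) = (a + 2)^2*(a)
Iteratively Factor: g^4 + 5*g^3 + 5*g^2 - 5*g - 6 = (g + 1)*(g^3 + 4*g^2 + g - 6) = (g + 1)*(g + 2)*(g^2 + 2*g - 3) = (g + 1)*(g + 2)*(g + 3)*(g - 1)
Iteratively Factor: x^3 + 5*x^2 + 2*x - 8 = (x + 2)*(x^2 + 3*x - 4) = (x + 2)*(x + 4)*(x - 1)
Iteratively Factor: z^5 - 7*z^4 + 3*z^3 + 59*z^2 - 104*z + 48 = (z - 1)*(z^4 - 6*z^3 - 3*z^2 + 56*z - 48) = (z - 1)^2*(z^3 - 5*z^2 - 8*z + 48) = (z - 4)*(z - 1)^2*(z^2 - z - 12) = (z - 4)^2*(z - 1)^2*(z + 3)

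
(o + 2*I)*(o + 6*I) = o^2 + 8*I*o - 12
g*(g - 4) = g^2 - 4*g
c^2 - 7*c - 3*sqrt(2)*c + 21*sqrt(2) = (c - 7)*(c - 3*sqrt(2))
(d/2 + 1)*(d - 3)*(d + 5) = d^3/2 + 2*d^2 - 11*d/2 - 15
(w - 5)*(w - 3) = w^2 - 8*w + 15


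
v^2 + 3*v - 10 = (v - 2)*(v + 5)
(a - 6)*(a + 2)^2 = a^3 - 2*a^2 - 20*a - 24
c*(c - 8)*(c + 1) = c^3 - 7*c^2 - 8*c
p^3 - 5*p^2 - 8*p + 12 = (p - 6)*(p - 1)*(p + 2)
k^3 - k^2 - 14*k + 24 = (k - 3)*(k - 2)*(k + 4)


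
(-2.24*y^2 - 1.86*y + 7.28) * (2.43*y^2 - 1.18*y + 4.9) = -5.4432*y^4 - 1.8766*y^3 + 8.9092*y^2 - 17.7044*y + 35.672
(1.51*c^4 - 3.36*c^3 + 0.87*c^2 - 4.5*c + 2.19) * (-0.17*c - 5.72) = -0.2567*c^5 - 8.066*c^4 + 19.0713*c^3 - 4.2114*c^2 + 25.3677*c - 12.5268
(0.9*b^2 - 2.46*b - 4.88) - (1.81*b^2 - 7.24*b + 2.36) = -0.91*b^2 + 4.78*b - 7.24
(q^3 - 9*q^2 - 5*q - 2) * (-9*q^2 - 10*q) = -9*q^5 + 71*q^4 + 135*q^3 + 68*q^2 + 20*q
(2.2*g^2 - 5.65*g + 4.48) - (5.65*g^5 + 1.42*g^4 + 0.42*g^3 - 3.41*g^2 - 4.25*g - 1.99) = -5.65*g^5 - 1.42*g^4 - 0.42*g^3 + 5.61*g^2 - 1.4*g + 6.47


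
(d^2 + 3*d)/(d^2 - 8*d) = (d + 3)/(d - 8)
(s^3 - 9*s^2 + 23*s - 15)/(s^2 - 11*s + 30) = (s^2 - 4*s + 3)/(s - 6)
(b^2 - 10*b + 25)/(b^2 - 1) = (b^2 - 10*b + 25)/(b^2 - 1)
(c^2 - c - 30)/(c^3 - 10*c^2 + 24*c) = (c + 5)/(c*(c - 4))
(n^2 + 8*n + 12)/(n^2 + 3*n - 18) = (n + 2)/(n - 3)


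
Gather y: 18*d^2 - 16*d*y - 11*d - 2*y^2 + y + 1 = 18*d^2 - 11*d - 2*y^2 + y*(1 - 16*d) + 1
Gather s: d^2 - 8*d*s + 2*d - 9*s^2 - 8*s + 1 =d^2 + 2*d - 9*s^2 + s*(-8*d - 8) + 1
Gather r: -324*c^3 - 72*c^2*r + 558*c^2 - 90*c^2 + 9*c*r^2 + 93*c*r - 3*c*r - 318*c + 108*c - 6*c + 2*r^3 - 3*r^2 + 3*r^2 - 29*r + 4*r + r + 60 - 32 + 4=-324*c^3 + 468*c^2 + 9*c*r^2 - 216*c + 2*r^3 + r*(-72*c^2 + 90*c - 24) + 32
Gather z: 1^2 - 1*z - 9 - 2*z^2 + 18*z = -2*z^2 + 17*z - 8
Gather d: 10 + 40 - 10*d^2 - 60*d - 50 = -10*d^2 - 60*d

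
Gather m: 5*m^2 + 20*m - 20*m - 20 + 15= 5*m^2 - 5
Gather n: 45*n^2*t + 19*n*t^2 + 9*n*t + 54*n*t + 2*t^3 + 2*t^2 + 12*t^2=45*n^2*t + n*(19*t^2 + 63*t) + 2*t^3 + 14*t^2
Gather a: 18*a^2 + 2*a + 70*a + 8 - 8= 18*a^2 + 72*a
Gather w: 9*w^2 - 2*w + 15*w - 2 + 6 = 9*w^2 + 13*w + 4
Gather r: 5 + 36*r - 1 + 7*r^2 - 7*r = 7*r^2 + 29*r + 4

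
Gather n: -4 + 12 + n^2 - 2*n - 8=n^2 - 2*n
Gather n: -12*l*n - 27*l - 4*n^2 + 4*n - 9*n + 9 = -27*l - 4*n^2 + n*(-12*l - 5) + 9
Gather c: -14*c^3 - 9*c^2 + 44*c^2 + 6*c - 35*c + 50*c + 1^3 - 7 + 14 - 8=-14*c^3 + 35*c^2 + 21*c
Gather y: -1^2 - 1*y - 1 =-y - 2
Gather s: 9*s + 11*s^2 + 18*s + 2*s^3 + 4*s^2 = 2*s^3 + 15*s^2 + 27*s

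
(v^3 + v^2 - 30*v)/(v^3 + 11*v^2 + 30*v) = (v - 5)/(v + 5)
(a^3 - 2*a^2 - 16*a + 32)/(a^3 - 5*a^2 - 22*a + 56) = (a - 4)/(a - 7)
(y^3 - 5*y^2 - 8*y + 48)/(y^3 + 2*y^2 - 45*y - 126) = (y^2 - 8*y + 16)/(y^2 - y - 42)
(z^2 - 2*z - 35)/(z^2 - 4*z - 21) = (z + 5)/(z + 3)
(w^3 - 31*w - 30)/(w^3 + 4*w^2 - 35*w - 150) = (w + 1)/(w + 5)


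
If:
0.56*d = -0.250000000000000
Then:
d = -0.45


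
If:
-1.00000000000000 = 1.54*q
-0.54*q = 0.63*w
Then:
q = -0.65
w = 0.56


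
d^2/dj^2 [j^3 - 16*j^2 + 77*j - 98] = 6*j - 32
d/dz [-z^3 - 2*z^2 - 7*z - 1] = -3*z^2 - 4*z - 7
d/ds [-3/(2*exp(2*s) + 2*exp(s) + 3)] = (12*exp(s) + 6)*exp(s)/(2*exp(2*s) + 2*exp(s) + 3)^2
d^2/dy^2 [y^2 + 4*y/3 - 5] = 2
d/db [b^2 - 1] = 2*b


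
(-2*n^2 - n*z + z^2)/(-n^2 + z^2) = (-2*n + z)/(-n + z)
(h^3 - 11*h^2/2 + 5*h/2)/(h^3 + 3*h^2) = (2*h^2 - 11*h + 5)/(2*h*(h + 3))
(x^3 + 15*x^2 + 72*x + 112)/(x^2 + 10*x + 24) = (x^2 + 11*x + 28)/(x + 6)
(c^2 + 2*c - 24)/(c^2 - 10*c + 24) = (c + 6)/(c - 6)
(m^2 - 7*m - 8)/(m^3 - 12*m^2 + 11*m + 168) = (m + 1)/(m^2 - 4*m - 21)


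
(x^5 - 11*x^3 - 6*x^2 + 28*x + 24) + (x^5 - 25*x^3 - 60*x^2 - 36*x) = 2*x^5 - 36*x^3 - 66*x^2 - 8*x + 24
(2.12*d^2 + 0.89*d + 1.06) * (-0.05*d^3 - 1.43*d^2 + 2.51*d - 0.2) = -0.106*d^5 - 3.0761*d^4 + 3.9955*d^3 + 0.2941*d^2 + 2.4826*d - 0.212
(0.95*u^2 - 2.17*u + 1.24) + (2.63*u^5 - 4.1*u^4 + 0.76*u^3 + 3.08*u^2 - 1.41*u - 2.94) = 2.63*u^5 - 4.1*u^4 + 0.76*u^3 + 4.03*u^2 - 3.58*u - 1.7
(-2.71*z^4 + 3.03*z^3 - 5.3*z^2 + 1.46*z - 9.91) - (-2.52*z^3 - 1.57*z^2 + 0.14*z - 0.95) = -2.71*z^4 + 5.55*z^3 - 3.73*z^2 + 1.32*z - 8.96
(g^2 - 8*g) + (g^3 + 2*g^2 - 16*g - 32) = g^3 + 3*g^2 - 24*g - 32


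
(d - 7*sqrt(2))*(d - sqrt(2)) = d^2 - 8*sqrt(2)*d + 14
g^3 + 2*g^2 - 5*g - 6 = (g - 2)*(g + 1)*(g + 3)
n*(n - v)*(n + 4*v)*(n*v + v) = n^4*v + 3*n^3*v^2 + n^3*v - 4*n^2*v^3 + 3*n^2*v^2 - 4*n*v^3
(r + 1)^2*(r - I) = r^3 + 2*r^2 - I*r^2 + r - 2*I*r - I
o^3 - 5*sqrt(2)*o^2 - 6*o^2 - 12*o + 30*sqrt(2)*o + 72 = (o - 6)*(o - 6*sqrt(2))*(o + sqrt(2))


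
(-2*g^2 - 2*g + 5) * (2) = -4*g^2 - 4*g + 10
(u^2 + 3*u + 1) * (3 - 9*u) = -9*u^3 - 24*u^2 + 3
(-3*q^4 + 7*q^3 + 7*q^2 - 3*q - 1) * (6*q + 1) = -18*q^5 + 39*q^4 + 49*q^3 - 11*q^2 - 9*q - 1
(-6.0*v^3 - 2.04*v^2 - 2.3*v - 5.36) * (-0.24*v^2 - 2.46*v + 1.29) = 1.44*v^5 + 15.2496*v^4 - 2.1696*v^3 + 4.3128*v^2 + 10.2186*v - 6.9144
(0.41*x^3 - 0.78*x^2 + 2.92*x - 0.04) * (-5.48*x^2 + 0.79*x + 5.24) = -2.2468*x^5 + 4.5983*x^4 - 14.4694*x^3 - 1.5612*x^2 + 15.2692*x - 0.2096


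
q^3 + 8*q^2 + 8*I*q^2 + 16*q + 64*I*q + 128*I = (q + 4)^2*(q + 8*I)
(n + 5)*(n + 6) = n^2 + 11*n + 30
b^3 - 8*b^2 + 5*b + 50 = (b - 5)^2*(b + 2)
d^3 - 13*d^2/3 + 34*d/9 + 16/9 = (d - 8/3)*(d - 2)*(d + 1/3)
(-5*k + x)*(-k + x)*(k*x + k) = 5*k^3*x + 5*k^3 - 6*k^2*x^2 - 6*k^2*x + k*x^3 + k*x^2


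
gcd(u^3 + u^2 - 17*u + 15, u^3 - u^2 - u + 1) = u - 1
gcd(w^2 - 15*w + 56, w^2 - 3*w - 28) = w - 7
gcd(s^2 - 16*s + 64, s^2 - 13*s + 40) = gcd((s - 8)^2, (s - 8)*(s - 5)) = s - 8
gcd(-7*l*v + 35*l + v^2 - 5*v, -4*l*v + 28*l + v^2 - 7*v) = 1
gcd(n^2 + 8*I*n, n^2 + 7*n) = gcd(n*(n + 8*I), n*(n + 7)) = n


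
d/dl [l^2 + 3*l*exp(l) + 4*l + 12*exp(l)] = 3*l*exp(l) + 2*l + 15*exp(l) + 4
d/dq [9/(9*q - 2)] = -81/(9*q - 2)^2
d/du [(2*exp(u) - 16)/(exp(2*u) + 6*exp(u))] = 2*(-exp(2*u) + 16*exp(u) + 48)*exp(-u)/(exp(2*u) + 12*exp(u) + 36)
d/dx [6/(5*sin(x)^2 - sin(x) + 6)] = 6*(1 - 10*sin(x))*cos(x)/(5*sin(x)^2 - sin(x) + 6)^2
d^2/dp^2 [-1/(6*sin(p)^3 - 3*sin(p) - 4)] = 3*(-108*sin(p)^6 + 156*sin(p)^4 - 72*sin(p)^3 - 39*sin(p)^2 + 52*sin(p) + 6)/(-6*sin(p)^3 + 3*sin(p) + 4)^3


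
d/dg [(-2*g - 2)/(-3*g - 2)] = -2/(3*g + 2)^2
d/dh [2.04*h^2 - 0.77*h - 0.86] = 4.08*h - 0.77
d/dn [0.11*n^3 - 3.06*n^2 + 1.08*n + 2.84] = 0.33*n^2 - 6.12*n + 1.08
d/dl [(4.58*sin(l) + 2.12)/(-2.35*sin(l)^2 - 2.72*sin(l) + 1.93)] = (10.763*sin(l)^2 + 9.964*sin(l) + 14.6058)*cos(l)/(5.5225*sin(l)^4 + 12.784*sin(l)^3 - 1.6726*sin(l)^2 - 10.4992*sin(l) + 3.7249)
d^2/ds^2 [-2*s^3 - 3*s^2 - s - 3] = -12*s - 6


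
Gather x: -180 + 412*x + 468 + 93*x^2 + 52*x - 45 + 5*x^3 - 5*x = 5*x^3 + 93*x^2 + 459*x + 243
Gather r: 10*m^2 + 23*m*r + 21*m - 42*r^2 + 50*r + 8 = 10*m^2 + 21*m - 42*r^2 + r*(23*m + 50) + 8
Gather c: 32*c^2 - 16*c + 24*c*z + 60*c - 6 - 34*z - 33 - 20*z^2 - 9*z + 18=32*c^2 + c*(24*z + 44) - 20*z^2 - 43*z - 21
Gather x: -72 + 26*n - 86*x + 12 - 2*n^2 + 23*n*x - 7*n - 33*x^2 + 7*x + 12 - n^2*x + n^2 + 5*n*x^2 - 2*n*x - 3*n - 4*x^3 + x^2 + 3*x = -n^2 + 16*n - 4*x^3 + x^2*(5*n - 32) + x*(-n^2 + 21*n - 76) - 48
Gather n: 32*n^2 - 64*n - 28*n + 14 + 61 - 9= 32*n^2 - 92*n + 66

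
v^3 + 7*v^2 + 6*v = v*(v + 1)*(v + 6)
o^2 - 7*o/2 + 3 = (o - 2)*(o - 3/2)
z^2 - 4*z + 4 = (z - 2)^2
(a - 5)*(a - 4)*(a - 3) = a^3 - 12*a^2 + 47*a - 60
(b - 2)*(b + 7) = b^2 + 5*b - 14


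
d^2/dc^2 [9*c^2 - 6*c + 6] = 18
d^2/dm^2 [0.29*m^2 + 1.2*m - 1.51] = 0.580000000000000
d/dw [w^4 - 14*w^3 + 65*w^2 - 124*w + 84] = 4*w^3 - 42*w^2 + 130*w - 124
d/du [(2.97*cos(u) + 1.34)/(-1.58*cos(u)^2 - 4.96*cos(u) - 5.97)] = (-4.6926*cos(u)^2 - 4.2344*cos(u) + 11.0845)*sin(u)/(2.4964*cos(u)^4 + 15.6736*cos(u)^3 + 43.4668*cos(u)^2 + 59.2224*cos(u) + 35.6409)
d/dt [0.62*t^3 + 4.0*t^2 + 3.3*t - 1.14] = 1.86*t^2 + 8.0*t + 3.3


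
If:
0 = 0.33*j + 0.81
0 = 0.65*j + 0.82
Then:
No Solution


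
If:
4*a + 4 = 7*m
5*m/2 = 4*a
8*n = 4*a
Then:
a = 5/9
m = 8/9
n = 5/18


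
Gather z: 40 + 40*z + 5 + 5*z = 45*z + 45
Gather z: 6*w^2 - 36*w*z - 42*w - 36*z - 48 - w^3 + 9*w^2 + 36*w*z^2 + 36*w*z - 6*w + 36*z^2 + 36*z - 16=-w^3 + 15*w^2 - 48*w + z^2*(36*w + 36) - 64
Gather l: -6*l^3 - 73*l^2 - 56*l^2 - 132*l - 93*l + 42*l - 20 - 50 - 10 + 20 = -6*l^3 - 129*l^2 - 183*l - 60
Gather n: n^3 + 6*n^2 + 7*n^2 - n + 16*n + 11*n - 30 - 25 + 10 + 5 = n^3 + 13*n^2 + 26*n - 40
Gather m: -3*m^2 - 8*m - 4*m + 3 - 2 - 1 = -3*m^2 - 12*m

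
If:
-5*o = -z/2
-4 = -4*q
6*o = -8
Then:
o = -4/3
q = 1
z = -40/3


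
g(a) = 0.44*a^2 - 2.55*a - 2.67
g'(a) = 0.88*a - 2.55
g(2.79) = -6.36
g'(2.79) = -0.09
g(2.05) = -6.05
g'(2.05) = -0.75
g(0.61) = -4.06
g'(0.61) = -2.01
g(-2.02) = 4.28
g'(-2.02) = -4.33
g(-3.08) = 9.36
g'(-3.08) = -5.26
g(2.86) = -6.36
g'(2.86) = -0.03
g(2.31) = -6.21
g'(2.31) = -0.52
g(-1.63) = 2.66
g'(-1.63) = -3.98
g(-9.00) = 55.92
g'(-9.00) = -10.47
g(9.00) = 10.02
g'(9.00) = 5.37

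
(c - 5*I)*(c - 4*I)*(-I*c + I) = -I*c^3 - 9*c^2 + I*c^2 + 9*c + 20*I*c - 20*I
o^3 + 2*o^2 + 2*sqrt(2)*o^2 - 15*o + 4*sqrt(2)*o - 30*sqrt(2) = (o - 3)*(o + 5)*(o + 2*sqrt(2))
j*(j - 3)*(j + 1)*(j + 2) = j^4 - 7*j^2 - 6*j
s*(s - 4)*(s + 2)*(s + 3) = s^4 + s^3 - 14*s^2 - 24*s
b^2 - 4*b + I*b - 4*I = (b - 4)*(b + I)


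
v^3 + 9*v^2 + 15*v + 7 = (v + 1)^2*(v + 7)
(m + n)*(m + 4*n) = m^2 + 5*m*n + 4*n^2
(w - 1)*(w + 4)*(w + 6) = w^3 + 9*w^2 + 14*w - 24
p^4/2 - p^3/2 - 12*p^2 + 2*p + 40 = (p/2 + 1)*(p - 5)*(p - 2)*(p + 4)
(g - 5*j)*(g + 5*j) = g^2 - 25*j^2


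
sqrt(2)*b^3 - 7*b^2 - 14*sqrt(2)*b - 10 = (b - 5*sqrt(2))*(b + sqrt(2))*(sqrt(2)*b + 1)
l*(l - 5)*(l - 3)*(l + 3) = l^4 - 5*l^3 - 9*l^2 + 45*l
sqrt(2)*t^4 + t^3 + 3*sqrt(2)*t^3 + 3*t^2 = t^2*(t + 3)*(sqrt(2)*t + 1)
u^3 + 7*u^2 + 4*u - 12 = (u - 1)*(u + 2)*(u + 6)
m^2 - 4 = (m - 2)*(m + 2)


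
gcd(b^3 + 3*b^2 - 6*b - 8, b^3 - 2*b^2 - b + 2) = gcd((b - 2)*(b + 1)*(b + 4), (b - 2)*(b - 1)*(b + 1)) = b^2 - b - 2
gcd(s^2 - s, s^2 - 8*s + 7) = s - 1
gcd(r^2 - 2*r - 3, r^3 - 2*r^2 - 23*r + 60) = r - 3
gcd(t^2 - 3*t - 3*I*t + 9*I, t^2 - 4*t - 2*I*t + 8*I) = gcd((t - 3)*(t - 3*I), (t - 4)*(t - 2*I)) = 1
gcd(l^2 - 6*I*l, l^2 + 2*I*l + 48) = l - 6*I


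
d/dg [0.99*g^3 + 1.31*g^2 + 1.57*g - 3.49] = 2.97*g^2 + 2.62*g + 1.57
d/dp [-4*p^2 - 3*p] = -8*p - 3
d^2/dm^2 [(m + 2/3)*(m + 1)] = 2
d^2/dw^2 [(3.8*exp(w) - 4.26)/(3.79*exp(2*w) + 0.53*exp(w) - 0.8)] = (54.58358*exp(4*w) - 252.397324*exp(3*w) + 43.458414*exp(2*w) - 51.250714*exp(w) + 0.62576)*exp(w)/(54.439939*exp(6*w) + 22.838919*exp(5*w) - 31.280007*exp(4*w) - 9.492883*exp(3*w) + 6.60264*exp(2*w) + 1.0176*exp(w) - 0.512)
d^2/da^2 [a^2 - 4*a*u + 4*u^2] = 2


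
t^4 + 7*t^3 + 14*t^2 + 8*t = t*(t + 1)*(t + 2)*(t + 4)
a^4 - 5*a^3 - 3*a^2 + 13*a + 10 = (a - 5)*(a - 2)*(a + 1)^2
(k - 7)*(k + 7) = k^2 - 49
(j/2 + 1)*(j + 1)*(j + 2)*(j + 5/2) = j^4/2 + 15*j^3/4 + 41*j^2/4 + 12*j + 5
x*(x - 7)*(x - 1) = x^3 - 8*x^2 + 7*x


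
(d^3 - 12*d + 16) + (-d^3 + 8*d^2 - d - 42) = 8*d^2 - 13*d - 26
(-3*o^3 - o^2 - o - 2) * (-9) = 27*o^3 + 9*o^2 + 9*o + 18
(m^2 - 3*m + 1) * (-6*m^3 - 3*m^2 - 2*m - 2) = -6*m^5 + 15*m^4 + m^3 + m^2 + 4*m - 2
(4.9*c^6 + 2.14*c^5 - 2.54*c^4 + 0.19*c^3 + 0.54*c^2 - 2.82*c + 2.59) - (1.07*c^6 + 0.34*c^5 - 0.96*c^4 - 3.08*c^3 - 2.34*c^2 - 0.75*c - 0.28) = 3.83*c^6 + 1.8*c^5 - 1.58*c^4 + 3.27*c^3 + 2.88*c^2 - 2.07*c + 2.87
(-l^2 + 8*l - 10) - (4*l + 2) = -l^2 + 4*l - 12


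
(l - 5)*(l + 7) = l^2 + 2*l - 35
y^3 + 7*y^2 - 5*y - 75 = (y - 3)*(y + 5)^2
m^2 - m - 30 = (m - 6)*(m + 5)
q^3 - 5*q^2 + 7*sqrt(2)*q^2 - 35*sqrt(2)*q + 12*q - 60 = (q - 5)*(q + sqrt(2))*(q + 6*sqrt(2))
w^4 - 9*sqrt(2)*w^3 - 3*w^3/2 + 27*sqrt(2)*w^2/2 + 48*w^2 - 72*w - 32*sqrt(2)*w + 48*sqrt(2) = (w - 3/2)*(w - 4*sqrt(2))^2*(w - sqrt(2))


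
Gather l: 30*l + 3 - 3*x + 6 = 30*l - 3*x + 9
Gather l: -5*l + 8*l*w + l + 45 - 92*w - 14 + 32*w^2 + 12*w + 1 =l*(8*w - 4) + 32*w^2 - 80*w + 32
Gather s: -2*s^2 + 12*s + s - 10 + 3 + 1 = -2*s^2 + 13*s - 6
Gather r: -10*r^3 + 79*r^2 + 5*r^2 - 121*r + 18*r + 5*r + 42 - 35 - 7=-10*r^3 + 84*r^2 - 98*r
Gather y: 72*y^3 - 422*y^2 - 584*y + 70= 72*y^3 - 422*y^2 - 584*y + 70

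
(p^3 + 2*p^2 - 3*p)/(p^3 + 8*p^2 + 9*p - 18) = p/(p + 6)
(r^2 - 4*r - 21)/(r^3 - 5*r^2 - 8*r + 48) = (r - 7)/(r^2 - 8*r + 16)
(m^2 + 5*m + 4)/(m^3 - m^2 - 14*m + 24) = (m + 1)/(m^2 - 5*m + 6)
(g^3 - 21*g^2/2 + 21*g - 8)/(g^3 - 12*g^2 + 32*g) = (g^2 - 5*g/2 + 1)/(g*(g - 4))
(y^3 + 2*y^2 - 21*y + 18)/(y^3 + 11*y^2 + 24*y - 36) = (y - 3)/(y + 6)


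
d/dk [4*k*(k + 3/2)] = 8*k + 6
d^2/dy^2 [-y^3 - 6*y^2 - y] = -6*y - 12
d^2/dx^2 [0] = 0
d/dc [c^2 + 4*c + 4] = 2*c + 4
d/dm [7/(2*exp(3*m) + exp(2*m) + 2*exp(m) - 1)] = 14*(-3*exp(2*m) - exp(m) - 1)*exp(m)/(2*exp(3*m) + exp(2*m) + 2*exp(m) - 1)^2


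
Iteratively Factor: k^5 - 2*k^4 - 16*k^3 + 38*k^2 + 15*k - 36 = (k + 4)*(k^4 - 6*k^3 + 8*k^2 + 6*k - 9) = (k - 3)*(k + 4)*(k^3 - 3*k^2 - k + 3) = (k - 3)*(k - 1)*(k + 4)*(k^2 - 2*k - 3) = (k - 3)^2*(k - 1)*(k + 4)*(k + 1)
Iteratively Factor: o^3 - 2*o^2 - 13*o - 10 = (o + 1)*(o^2 - 3*o - 10) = (o + 1)*(o + 2)*(o - 5)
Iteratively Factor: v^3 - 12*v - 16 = (v + 2)*(v^2 - 2*v - 8) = (v - 4)*(v + 2)*(v + 2)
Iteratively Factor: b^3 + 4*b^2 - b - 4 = (b - 1)*(b^2 + 5*b + 4) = (b - 1)*(b + 4)*(b + 1)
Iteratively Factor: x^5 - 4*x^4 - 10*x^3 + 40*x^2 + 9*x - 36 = (x - 3)*(x^4 - x^3 - 13*x^2 + x + 12) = (x - 3)*(x + 1)*(x^3 - 2*x^2 - 11*x + 12) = (x - 4)*(x - 3)*(x + 1)*(x^2 + 2*x - 3) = (x - 4)*(x - 3)*(x + 1)*(x + 3)*(x - 1)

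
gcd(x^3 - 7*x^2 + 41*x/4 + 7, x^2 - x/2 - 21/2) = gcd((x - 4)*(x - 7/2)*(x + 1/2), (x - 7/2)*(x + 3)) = x - 7/2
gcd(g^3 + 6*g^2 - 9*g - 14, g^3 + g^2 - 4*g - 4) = g^2 - g - 2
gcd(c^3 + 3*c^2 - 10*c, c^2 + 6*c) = c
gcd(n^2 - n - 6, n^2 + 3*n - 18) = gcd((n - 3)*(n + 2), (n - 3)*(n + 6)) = n - 3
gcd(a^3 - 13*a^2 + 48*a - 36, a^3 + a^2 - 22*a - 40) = 1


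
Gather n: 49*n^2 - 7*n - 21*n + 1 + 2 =49*n^2 - 28*n + 3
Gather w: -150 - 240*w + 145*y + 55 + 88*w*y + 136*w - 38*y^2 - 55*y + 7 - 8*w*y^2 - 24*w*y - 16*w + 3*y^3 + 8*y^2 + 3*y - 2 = w*(-8*y^2 + 64*y - 120) + 3*y^3 - 30*y^2 + 93*y - 90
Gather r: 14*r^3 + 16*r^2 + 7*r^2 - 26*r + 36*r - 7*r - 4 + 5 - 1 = 14*r^3 + 23*r^2 + 3*r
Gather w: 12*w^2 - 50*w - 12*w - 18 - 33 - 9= 12*w^2 - 62*w - 60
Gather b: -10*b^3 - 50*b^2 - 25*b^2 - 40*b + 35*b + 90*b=-10*b^3 - 75*b^2 + 85*b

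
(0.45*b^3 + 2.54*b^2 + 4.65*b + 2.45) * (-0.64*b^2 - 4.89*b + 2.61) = -0.288*b^5 - 3.8261*b^4 - 14.2221*b^3 - 17.6771*b^2 + 0.156000000000001*b + 6.3945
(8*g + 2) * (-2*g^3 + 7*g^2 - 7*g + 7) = -16*g^4 + 52*g^3 - 42*g^2 + 42*g + 14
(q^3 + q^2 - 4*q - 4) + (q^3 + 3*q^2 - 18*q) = 2*q^3 + 4*q^2 - 22*q - 4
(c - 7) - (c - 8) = 1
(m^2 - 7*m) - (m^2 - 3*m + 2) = -4*m - 2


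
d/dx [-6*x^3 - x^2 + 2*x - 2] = -18*x^2 - 2*x + 2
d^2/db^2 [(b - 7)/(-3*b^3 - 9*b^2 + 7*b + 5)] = 2*(-(b - 7)*(9*b^2 + 18*b - 7)^2 + (9*b^2 + 18*b + 9*(b - 7)*(b + 1) - 7)*(3*b^3 + 9*b^2 - 7*b - 5))/(3*b^3 + 9*b^2 - 7*b - 5)^3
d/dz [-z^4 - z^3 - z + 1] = -4*z^3 - 3*z^2 - 1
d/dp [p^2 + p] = 2*p + 1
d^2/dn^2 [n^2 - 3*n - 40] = 2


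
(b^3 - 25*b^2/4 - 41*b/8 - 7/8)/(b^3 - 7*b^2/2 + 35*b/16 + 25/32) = 4*(2*b^2 - 13*b - 7)/(8*b^2 - 30*b + 25)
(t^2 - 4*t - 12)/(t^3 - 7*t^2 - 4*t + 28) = (t - 6)/(t^2 - 9*t + 14)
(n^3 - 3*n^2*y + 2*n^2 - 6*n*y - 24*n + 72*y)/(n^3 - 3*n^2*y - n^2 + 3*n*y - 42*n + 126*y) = (n - 4)/(n - 7)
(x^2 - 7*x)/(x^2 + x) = (x - 7)/(x + 1)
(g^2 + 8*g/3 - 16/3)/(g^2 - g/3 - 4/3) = (g + 4)/(g + 1)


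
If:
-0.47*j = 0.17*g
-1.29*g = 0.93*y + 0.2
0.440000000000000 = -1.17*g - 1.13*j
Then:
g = -0.58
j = 0.21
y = 0.59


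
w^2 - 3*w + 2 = (w - 2)*(w - 1)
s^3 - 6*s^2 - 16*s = s*(s - 8)*(s + 2)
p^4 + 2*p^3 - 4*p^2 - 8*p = p*(p - 2)*(p + 2)^2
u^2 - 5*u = u*(u - 5)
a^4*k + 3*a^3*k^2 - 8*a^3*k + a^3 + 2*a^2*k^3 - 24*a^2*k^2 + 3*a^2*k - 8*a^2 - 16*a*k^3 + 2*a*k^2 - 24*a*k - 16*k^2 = (a - 8)*(a + k)*(a + 2*k)*(a*k + 1)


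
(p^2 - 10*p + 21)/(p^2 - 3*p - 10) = (-p^2 + 10*p - 21)/(-p^2 + 3*p + 10)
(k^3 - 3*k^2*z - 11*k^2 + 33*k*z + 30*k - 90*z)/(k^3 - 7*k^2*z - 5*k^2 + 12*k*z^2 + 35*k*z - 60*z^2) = (6 - k)/(-k + 4*z)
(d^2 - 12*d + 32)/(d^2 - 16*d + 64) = (d - 4)/(d - 8)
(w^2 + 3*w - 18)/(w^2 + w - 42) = (w^2 + 3*w - 18)/(w^2 + w - 42)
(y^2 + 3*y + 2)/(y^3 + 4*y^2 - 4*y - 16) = (y + 1)/(y^2 + 2*y - 8)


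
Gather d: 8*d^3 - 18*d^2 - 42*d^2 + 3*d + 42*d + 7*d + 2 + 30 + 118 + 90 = 8*d^3 - 60*d^2 + 52*d + 240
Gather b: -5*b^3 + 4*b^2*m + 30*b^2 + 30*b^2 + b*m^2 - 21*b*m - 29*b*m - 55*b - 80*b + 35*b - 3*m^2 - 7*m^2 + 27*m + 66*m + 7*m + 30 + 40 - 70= -5*b^3 + b^2*(4*m + 60) + b*(m^2 - 50*m - 100) - 10*m^2 + 100*m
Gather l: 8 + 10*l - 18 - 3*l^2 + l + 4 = -3*l^2 + 11*l - 6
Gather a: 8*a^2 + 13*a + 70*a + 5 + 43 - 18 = 8*a^2 + 83*a + 30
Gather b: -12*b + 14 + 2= 16 - 12*b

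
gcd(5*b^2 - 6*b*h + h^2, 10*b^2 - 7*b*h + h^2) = 5*b - h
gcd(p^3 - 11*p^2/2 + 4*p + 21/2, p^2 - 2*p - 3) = p^2 - 2*p - 3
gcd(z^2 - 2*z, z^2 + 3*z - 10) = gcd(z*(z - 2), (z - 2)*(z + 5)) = z - 2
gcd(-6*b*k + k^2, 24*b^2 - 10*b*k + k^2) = 6*b - k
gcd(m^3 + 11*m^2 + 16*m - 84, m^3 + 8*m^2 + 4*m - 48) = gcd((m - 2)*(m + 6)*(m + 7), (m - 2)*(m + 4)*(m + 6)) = m^2 + 4*m - 12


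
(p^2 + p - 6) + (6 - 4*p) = p^2 - 3*p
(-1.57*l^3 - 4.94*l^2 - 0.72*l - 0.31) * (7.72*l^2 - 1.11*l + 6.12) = -12.1204*l^5 - 36.3941*l^4 - 9.6834*l^3 - 31.8268*l^2 - 4.0623*l - 1.8972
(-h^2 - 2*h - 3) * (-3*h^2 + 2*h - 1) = 3*h^4 + 4*h^3 + 6*h^2 - 4*h + 3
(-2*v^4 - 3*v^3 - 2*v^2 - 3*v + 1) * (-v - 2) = 2*v^5 + 7*v^4 + 8*v^3 + 7*v^2 + 5*v - 2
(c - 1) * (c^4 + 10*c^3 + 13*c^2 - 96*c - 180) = c^5 + 9*c^4 + 3*c^3 - 109*c^2 - 84*c + 180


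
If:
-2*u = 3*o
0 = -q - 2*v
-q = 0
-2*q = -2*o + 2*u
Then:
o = 0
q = 0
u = 0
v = 0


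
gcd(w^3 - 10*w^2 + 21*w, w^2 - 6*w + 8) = 1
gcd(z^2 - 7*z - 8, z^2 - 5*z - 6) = z + 1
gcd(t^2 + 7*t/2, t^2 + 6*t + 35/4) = t + 7/2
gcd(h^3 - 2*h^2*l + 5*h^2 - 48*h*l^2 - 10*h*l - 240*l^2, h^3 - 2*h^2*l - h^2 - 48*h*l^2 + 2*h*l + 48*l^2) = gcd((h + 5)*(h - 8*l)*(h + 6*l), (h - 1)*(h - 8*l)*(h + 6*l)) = h^2 - 2*h*l - 48*l^2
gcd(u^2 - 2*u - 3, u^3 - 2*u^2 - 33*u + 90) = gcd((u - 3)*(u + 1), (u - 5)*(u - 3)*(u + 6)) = u - 3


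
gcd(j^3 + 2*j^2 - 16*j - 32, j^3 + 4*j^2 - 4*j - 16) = j^2 + 6*j + 8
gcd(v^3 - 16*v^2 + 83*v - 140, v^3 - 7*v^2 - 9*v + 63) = v - 7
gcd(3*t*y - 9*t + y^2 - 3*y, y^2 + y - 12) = y - 3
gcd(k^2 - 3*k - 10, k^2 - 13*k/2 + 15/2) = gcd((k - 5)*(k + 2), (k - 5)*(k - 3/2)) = k - 5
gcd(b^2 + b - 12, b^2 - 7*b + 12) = b - 3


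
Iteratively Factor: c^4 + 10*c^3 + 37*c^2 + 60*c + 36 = (c + 2)*(c^3 + 8*c^2 + 21*c + 18) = (c + 2)*(c + 3)*(c^2 + 5*c + 6) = (c + 2)*(c + 3)^2*(c + 2)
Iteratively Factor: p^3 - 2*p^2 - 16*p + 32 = (p - 2)*(p^2 - 16) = (p - 4)*(p - 2)*(p + 4)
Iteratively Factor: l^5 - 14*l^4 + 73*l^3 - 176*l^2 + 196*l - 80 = (l - 5)*(l^4 - 9*l^3 + 28*l^2 - 36*l + 16) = (l - 5)*(l - 2)*(l^3 - 7*l^2 + 14*l - 8) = (l - 5)*(l - 2)*(l - 1)*(l^2 - 6*l + 8) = (l - 5)*(l - 4)*(l - 2)*(l - 1)*(l - 2)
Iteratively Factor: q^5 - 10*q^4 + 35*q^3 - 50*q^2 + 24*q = (q - 4)*(q^4 - 6*q^3 + 11*q^2 - 6*q) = q*(q - 4)*(q^3 - 6*q^2 + 11*q - 6) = q*(q - 4)*(q - 2)*(q^2 - 4*q + 3) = q*(q - 4)*(q - 3)*(q - 2)*(q - 1)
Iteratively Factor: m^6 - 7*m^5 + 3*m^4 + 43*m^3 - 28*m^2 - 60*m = (m - 2)*(m^5 - 5*m^4 - 7*m^3 + 29*m^2 + 30*m) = (m - 2)*(m + 2)*(m^4 - 7*m^3 + 7*m^2 + 15*m) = (m - 5)*(m - 2)*(m + 2)*(m^3 - 2*m^2 - 3*m) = (m - 5)*(m - 2)*(m + 1)*(m + 2)*(m^2 - 3*m) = m*(m - 5)*(m - 2)*(m + 1)*(m + 2)*(m - 3)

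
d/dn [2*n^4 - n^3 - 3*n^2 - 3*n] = 8*n^3 - 3*n^2 - 6*n - 3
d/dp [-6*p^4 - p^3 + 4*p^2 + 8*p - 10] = -24*p^3 - 3*p^2 + 8*p + 8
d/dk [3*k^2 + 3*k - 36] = 6*k + 3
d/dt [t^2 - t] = 2*t - 1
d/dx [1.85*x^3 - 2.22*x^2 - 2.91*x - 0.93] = 5.55*x^2 - 4.44*x - 2.91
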